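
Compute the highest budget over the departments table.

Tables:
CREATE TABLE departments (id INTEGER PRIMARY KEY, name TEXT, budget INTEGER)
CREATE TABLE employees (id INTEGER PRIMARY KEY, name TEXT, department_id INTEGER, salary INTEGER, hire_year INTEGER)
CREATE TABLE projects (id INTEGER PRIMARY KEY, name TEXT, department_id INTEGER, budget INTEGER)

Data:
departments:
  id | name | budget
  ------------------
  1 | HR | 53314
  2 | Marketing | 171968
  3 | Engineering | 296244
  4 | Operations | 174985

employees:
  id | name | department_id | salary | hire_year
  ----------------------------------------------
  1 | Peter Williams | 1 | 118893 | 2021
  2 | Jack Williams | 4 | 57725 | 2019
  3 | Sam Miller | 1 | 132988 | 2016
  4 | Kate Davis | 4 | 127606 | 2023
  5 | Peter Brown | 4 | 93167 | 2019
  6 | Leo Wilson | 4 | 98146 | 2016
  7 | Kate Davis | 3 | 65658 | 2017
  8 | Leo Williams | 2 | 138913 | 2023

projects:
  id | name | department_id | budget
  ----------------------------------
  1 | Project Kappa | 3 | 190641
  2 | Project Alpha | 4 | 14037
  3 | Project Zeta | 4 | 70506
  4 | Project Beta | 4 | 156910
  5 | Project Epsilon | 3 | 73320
SELECT MAX(budget) FROM departments

Execution result:
296244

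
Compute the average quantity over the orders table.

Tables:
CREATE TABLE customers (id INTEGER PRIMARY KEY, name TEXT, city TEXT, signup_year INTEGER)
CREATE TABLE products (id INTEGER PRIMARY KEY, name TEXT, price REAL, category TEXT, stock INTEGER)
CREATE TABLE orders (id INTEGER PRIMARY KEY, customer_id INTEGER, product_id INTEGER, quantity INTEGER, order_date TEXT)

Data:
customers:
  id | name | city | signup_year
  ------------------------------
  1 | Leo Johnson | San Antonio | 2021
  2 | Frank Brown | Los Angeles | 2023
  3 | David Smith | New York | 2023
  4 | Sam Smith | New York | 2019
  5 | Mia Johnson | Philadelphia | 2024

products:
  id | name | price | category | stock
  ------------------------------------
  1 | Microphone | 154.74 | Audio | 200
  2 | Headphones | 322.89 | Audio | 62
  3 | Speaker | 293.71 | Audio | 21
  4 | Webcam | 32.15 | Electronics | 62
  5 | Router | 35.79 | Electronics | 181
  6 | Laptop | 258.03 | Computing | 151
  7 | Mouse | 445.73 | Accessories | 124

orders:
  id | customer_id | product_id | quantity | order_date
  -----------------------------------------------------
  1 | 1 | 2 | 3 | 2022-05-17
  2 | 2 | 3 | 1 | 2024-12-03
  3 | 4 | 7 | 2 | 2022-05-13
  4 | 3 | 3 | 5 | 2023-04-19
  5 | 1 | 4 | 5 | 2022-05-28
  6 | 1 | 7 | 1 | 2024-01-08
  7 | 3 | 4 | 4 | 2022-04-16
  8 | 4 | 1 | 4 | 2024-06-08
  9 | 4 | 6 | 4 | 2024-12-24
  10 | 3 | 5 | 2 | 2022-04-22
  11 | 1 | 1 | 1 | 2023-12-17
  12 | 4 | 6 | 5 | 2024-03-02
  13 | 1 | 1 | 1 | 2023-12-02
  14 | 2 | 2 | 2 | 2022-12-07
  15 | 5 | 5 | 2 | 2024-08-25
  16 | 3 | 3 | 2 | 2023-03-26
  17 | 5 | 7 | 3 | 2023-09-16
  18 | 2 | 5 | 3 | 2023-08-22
SELECT AVG(quantity) FROM orders

Execution result:
2.78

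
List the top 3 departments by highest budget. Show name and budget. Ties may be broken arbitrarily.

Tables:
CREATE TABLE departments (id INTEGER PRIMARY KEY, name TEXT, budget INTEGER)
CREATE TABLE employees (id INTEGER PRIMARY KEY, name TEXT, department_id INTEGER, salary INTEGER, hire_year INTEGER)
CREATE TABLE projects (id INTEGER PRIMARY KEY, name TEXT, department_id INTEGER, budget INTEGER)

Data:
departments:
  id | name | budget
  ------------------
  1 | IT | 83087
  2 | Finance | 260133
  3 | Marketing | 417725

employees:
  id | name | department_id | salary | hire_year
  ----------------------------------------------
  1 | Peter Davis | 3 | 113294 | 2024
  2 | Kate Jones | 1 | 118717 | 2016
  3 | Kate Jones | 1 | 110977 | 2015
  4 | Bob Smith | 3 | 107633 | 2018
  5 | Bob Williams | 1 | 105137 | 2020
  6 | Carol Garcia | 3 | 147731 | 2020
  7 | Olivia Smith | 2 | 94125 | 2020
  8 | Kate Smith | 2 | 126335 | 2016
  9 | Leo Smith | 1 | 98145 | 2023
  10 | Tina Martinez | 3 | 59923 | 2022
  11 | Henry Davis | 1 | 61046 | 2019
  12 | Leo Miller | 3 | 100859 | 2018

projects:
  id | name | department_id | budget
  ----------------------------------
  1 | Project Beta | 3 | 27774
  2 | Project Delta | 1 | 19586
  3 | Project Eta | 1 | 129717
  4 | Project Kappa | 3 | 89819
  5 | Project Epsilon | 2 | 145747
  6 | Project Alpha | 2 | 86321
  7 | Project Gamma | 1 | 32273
SELECT name, budget FROM departments ORDER BY budget DESC LIMIT 3

Execution result:
name | budget
Marketing | 417725
Finance | 260133
IT | 83087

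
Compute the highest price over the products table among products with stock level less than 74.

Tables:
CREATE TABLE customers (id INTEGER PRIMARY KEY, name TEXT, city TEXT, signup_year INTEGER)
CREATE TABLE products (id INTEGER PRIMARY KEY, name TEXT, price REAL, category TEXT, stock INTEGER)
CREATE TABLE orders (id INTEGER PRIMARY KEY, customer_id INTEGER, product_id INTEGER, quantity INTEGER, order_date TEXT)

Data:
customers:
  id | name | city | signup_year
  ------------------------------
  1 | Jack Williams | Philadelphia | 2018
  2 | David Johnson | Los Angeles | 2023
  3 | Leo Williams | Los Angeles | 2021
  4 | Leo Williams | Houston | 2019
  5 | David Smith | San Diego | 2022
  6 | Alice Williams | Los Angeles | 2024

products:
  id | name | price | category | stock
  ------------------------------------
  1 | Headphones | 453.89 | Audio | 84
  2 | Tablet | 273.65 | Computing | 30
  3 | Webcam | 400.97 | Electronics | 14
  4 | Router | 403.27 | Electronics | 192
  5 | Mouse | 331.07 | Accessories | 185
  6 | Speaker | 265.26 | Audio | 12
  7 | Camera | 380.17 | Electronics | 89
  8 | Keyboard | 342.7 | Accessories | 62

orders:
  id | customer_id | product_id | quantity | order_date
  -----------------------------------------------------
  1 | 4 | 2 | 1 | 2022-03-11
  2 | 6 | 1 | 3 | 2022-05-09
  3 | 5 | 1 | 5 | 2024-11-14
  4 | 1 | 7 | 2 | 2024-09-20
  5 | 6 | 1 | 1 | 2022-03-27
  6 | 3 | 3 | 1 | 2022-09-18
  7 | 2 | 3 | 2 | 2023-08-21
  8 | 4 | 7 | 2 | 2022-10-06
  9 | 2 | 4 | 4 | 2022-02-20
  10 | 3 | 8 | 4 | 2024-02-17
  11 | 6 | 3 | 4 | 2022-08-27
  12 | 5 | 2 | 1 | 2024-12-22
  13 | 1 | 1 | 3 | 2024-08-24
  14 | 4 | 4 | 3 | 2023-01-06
SELECT MAX(price) FROM products WHERE stock < 74

Execution result:
400.97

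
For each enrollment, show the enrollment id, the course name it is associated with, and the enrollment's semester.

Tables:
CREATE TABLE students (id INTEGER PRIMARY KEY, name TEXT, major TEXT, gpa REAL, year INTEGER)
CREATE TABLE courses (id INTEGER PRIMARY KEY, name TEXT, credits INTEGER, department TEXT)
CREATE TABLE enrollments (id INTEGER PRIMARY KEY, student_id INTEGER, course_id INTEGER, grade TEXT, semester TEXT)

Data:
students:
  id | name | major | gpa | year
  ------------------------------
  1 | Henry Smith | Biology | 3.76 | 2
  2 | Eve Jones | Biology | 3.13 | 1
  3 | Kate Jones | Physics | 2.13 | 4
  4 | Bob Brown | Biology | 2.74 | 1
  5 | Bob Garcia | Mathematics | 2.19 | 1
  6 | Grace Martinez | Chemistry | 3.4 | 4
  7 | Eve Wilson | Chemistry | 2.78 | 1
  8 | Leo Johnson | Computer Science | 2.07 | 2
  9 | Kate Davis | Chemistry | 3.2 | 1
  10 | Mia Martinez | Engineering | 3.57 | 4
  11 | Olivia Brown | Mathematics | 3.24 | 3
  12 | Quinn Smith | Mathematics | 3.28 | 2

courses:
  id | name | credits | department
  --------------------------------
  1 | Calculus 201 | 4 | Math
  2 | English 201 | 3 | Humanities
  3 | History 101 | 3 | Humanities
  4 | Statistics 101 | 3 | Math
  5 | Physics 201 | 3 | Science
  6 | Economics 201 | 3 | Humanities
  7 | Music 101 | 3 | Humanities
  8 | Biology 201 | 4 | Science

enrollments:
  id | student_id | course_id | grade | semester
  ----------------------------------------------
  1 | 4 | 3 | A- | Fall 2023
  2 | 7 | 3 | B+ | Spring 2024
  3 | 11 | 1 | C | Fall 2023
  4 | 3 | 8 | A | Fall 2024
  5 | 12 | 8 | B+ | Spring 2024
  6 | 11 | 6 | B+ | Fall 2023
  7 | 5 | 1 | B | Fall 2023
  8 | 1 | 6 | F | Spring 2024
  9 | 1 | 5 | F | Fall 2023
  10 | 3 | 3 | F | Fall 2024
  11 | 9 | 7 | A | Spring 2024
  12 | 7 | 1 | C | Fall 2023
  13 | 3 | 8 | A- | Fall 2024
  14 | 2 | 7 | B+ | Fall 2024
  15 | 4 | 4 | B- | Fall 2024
SELECT c.id, p.name AS course, c.semester FROM enrollments c JOIN courses p ON c.course_id = p.id

Execution result:
id | course | semester
1 | History 101 | Fall 2023
2 | History 101 | Spring 2024
3 | Calculus 201 | Fall 2023
4 | Biology 201 | Fall 2024
5 | Biology 201 | Spring 2024
6 | Economics 201 | Fall 2023
7 | Calculus 201 | Fall 2023
8 | Economics 201 | Spring 2024
9 | Physics 201 | Fall 2023
10 | History 101 | Fall 2024
11 | Music 101 | Spring 2024
12 | Calculus 201 | Fall 2023
13 | Biology 201 | Fall 2024
14 | Music 101 | Fall 2024
15 | Statistics 101 | Fall 2024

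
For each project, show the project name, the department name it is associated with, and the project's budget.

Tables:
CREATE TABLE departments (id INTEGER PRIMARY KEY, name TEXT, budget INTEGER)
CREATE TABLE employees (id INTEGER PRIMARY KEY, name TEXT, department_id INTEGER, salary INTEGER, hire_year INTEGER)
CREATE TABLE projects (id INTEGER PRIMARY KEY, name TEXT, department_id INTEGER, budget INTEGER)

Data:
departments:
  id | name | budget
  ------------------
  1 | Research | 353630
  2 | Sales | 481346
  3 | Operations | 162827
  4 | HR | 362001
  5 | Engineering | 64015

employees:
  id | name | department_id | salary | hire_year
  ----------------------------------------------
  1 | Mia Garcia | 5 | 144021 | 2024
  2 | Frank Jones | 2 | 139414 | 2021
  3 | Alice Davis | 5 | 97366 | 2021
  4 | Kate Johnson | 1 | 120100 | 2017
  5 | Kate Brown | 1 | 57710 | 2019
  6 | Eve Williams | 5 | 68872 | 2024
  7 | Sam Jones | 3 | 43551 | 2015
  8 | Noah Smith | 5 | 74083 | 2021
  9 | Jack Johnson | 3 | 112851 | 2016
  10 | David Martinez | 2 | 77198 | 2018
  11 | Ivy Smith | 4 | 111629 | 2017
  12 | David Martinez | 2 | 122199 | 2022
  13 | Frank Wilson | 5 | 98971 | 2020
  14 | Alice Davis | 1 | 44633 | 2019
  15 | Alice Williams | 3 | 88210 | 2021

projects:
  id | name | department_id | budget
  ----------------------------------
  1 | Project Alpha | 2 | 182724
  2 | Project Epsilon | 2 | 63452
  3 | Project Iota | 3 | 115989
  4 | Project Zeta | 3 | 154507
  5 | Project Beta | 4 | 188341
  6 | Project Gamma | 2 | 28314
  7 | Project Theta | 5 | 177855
SELECT c.name, p.name AS department, c.budget FROM projects c JOIN departments p ON c.department_id = p.id

Execution result:
name | department | budget
Project Alpha | Sales | 182724
Project Epsilon | Sales | 63452
Project Iota | Operations | 115989
Project Zeta | Operations | 154507
Project Beta | HR | 188341
Project Gamma | Sales | 28314
Project Theta | Engineering | 177855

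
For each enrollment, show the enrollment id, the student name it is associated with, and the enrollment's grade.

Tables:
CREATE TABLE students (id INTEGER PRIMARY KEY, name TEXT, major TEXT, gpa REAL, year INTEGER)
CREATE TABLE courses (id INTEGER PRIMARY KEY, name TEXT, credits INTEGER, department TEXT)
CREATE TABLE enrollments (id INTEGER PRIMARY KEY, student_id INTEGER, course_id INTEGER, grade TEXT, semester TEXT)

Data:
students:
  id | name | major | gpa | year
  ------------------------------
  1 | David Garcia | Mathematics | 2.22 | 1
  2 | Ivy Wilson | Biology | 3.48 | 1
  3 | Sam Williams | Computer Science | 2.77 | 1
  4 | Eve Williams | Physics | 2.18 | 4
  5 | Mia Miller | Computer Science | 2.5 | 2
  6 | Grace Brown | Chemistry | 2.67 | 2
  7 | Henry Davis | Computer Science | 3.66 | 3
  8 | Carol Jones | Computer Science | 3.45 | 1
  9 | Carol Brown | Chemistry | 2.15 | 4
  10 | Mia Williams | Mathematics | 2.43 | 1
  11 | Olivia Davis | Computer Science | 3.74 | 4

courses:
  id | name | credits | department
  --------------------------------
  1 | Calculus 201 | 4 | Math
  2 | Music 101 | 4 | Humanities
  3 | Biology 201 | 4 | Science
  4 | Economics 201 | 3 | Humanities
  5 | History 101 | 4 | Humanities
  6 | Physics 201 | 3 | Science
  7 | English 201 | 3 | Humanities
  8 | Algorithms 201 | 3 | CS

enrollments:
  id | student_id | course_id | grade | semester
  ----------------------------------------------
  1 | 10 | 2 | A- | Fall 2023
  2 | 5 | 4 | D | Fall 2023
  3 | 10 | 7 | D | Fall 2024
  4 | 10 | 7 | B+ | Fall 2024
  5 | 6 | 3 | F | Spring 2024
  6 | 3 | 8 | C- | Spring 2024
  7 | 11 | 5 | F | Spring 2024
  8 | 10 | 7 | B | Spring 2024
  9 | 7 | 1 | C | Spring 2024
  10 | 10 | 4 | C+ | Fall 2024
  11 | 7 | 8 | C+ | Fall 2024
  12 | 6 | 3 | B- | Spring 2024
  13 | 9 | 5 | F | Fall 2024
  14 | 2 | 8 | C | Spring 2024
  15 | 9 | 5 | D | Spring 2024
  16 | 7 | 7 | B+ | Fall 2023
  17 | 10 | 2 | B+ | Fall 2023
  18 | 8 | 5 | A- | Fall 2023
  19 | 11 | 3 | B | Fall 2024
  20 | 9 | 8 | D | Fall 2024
SELECT c.id, p.name AS student, c.grade FROM enrollments c JOIN students p ON c.student_id = p.id

Execution result:
id | student | grade
1 | Mia Williams | A-
2 | Mia Miller | D
3 | Mia Williams | D
4 | Mia Williams | B+
5 | Grace Brown | F
6 | Sam Williams | C-
7 | Olivia Davis | F
8 | Mia Williams | B
9 | Henry Davis | C
10 | Mia Williams | C+
11 | Henry Davis | C+
12 | Grace Brown | B-
13 | Carol Brown | F
14 | Ivy Wilson | C
15 | Carol Brown | D
16 | Henry Davis | B+
17 | Mia Williams | B+
18 | Carol Jones | A-
19 | Olivia Davis | B
20 | Carol Brown | D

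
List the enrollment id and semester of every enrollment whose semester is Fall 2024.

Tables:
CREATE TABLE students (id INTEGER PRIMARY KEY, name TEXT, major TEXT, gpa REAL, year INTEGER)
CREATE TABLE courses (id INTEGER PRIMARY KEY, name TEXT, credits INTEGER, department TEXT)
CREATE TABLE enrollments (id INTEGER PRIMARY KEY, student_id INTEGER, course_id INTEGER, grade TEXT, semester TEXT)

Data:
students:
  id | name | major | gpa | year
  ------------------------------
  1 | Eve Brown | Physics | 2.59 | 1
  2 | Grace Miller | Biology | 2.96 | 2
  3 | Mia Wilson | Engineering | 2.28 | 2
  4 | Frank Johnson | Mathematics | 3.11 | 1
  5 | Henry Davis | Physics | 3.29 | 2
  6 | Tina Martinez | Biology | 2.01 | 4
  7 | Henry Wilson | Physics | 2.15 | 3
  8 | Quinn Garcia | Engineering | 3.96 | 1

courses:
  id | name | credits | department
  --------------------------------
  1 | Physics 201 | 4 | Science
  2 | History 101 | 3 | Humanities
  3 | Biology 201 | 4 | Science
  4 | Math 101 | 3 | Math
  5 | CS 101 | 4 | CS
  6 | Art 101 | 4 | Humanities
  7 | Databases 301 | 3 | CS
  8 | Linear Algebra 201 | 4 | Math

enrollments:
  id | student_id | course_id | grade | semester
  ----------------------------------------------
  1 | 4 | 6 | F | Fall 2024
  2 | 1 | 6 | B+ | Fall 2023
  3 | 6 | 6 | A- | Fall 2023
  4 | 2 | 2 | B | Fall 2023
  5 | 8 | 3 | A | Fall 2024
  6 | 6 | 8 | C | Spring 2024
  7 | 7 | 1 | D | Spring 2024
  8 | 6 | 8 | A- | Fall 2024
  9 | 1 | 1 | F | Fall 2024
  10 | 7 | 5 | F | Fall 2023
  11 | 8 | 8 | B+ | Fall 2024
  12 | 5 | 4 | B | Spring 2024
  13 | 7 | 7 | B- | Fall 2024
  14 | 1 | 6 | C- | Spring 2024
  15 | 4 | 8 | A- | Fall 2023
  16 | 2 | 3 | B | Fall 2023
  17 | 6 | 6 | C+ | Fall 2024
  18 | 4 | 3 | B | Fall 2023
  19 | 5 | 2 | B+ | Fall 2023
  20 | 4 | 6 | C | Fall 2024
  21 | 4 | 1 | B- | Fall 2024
SELECT id, semester FROM enrollments WHERE semester = 'Fall 2024'

Execution result:
id | semester
1 | Fall 2024
5 | Fall 2024
8 | Fall 2024
9 | Fall 2024
11 | Fall 2024
13 | Fall 2024
17 | Fall 2024
20 | Fall 2024
21 | Fall 2024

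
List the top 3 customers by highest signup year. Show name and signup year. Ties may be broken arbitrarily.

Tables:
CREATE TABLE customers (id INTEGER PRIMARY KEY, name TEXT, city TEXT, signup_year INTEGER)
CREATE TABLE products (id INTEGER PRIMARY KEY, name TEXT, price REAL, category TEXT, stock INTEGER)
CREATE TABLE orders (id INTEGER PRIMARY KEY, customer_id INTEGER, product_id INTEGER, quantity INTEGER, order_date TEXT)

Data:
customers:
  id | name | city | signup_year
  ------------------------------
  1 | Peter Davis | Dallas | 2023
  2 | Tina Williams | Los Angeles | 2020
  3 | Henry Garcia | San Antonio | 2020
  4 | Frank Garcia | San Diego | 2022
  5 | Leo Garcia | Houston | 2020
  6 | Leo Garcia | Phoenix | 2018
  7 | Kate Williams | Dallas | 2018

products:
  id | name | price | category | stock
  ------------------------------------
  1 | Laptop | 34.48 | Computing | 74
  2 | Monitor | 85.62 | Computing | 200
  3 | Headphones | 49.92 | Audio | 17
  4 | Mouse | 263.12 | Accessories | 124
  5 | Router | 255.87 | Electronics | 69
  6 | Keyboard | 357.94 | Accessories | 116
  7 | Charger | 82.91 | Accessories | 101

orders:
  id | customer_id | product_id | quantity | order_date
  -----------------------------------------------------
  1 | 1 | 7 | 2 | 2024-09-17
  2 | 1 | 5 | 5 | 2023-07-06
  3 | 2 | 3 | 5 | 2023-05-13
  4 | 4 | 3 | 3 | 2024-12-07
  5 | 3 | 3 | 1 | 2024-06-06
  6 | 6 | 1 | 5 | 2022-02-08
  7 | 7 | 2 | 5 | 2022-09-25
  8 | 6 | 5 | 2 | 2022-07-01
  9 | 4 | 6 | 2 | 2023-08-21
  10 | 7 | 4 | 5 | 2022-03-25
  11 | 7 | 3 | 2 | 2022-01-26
SELECT name, signup_year FROM customers ORDER BY signup_year DESC LIMIT 3

Execution result:
name | signup_year
Peter Davis | 2023
Frank Garcia | 2022
Tina Williams | 2020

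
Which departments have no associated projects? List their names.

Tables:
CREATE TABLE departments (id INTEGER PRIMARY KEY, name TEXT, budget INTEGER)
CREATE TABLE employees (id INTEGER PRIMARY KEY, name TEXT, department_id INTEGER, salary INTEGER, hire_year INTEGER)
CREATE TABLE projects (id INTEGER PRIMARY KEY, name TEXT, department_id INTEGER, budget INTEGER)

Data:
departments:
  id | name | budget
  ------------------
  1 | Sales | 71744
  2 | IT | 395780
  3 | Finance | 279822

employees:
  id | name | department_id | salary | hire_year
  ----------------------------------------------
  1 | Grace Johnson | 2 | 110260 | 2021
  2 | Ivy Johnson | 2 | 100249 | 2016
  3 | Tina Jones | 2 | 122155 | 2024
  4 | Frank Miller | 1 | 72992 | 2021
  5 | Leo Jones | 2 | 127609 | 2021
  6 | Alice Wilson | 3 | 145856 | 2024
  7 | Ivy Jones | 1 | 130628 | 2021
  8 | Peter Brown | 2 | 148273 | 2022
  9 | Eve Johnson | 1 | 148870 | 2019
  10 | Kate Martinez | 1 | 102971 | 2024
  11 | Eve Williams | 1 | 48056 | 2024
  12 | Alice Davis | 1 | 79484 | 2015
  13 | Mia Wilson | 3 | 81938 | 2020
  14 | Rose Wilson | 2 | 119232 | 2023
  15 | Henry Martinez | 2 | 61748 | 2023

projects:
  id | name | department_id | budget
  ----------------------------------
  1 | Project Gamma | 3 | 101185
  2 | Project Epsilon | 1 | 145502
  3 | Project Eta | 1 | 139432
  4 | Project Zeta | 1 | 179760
SELECT p.name FROM departments p LEFT JOIN projects c ON c.department_id = p.id WHERE c.id IS NULL

Execution result:
IT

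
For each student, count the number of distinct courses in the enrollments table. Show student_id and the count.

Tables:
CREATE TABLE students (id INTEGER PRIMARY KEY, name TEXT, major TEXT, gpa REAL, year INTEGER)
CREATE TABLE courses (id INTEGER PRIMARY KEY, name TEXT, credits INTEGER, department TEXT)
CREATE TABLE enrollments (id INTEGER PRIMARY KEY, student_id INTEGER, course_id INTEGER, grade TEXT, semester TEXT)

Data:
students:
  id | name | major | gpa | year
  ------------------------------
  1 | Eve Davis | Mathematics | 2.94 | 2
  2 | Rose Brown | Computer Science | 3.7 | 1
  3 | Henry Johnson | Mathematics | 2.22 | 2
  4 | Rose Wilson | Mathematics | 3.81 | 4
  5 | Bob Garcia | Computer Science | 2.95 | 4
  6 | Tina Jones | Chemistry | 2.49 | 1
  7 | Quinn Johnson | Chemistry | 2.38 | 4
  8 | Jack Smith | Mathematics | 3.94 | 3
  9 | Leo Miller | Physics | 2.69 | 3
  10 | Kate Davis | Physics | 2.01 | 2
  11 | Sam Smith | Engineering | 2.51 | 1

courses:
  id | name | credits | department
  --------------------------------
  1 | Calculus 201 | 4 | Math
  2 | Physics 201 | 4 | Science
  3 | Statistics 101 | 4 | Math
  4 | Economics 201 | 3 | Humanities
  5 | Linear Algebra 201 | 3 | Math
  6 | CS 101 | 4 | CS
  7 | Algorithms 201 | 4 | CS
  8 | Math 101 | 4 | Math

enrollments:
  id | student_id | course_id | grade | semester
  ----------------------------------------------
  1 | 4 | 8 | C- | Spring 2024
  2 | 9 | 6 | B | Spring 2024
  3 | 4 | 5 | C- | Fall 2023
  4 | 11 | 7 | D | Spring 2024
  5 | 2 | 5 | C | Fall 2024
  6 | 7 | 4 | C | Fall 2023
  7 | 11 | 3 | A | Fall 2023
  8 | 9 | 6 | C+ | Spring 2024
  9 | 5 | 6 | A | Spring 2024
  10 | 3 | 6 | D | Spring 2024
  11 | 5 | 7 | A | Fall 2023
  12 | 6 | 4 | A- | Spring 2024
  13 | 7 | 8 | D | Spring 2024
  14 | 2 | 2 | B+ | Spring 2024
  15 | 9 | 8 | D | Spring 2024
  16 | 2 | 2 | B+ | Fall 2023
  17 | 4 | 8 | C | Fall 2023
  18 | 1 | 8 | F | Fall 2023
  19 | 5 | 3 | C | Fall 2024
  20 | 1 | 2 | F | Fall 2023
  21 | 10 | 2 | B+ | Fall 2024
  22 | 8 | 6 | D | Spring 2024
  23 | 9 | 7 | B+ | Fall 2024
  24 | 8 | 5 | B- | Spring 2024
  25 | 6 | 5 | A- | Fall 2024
SELECT student_id, COUNT(DISTINCT course_id) AS distinct_course_count FROM enrollments GROUP BY student_id

Execution result:
student_id | distinct_course_count
1 | 2
2 | 2
3 | 1
4 | 2
5 | 3
6 | 2
7 | 2
8 | 2
9 | 3
10 | 1
11 | 2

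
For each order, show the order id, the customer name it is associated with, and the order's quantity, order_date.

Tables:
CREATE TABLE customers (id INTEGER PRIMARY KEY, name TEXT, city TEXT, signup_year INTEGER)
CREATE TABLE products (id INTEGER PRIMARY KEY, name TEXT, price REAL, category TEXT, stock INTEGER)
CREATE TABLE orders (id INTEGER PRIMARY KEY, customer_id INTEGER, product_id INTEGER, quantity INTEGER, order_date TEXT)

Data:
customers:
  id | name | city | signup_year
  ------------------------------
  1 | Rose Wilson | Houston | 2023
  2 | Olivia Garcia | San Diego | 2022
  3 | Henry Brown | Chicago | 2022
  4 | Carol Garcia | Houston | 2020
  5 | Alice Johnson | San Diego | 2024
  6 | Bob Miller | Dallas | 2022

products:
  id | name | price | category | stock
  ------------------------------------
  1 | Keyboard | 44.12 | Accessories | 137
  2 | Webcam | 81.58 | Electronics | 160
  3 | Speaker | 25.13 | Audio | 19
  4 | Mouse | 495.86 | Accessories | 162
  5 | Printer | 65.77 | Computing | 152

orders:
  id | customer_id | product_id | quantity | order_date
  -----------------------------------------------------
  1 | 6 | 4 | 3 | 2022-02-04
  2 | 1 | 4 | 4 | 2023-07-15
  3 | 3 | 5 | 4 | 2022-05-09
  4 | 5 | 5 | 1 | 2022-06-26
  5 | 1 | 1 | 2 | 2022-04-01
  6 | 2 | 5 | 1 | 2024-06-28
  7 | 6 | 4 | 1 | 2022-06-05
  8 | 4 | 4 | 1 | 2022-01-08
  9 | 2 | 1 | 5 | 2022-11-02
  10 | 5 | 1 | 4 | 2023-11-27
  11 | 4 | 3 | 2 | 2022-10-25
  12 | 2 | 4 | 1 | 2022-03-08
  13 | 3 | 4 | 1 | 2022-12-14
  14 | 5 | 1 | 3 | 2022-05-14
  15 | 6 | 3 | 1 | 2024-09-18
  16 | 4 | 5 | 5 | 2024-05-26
SELECT c.id, p.name AS customer, c.quantity, c.order_date FROM orders c JOIN customers p ON c.customer_id = p.id

Execution result:
id | customer | quantity | order_date
1 | Bob Miller | 3 | 2022-02-04
2 | Rose Wilson | 4 | 2023-07-15
3 | Henry Brown | 4 | 2022-05-09
4 | Alice Johnson | 1 | 2022-06-26
5 | Rose Wilson | 2 | 2022-04-01
6 | Olivia Garcia | 1 | 2024-06-28
7 | Bob Miller | 1 | 2022-06-05
8 | Carol Garcia | 1 | 2022-01-08
9 | Olivia Garcia | 5 | 2022-11-02
10 | Alice Johnson | 4 | 2023-11-27
11 | Carol Garcia | 2 | 2022-10-25
12 | Olivia Garcia | 1 | 2022-03-08
13 | Henry Brown | 1 | 2022-12-14
14 | Alice Johnson | 3 | 2022-05-14
15 | Bob Miller | 1 | 2024-09-18
16 | Carol Garcia | 5 | 2024-05-26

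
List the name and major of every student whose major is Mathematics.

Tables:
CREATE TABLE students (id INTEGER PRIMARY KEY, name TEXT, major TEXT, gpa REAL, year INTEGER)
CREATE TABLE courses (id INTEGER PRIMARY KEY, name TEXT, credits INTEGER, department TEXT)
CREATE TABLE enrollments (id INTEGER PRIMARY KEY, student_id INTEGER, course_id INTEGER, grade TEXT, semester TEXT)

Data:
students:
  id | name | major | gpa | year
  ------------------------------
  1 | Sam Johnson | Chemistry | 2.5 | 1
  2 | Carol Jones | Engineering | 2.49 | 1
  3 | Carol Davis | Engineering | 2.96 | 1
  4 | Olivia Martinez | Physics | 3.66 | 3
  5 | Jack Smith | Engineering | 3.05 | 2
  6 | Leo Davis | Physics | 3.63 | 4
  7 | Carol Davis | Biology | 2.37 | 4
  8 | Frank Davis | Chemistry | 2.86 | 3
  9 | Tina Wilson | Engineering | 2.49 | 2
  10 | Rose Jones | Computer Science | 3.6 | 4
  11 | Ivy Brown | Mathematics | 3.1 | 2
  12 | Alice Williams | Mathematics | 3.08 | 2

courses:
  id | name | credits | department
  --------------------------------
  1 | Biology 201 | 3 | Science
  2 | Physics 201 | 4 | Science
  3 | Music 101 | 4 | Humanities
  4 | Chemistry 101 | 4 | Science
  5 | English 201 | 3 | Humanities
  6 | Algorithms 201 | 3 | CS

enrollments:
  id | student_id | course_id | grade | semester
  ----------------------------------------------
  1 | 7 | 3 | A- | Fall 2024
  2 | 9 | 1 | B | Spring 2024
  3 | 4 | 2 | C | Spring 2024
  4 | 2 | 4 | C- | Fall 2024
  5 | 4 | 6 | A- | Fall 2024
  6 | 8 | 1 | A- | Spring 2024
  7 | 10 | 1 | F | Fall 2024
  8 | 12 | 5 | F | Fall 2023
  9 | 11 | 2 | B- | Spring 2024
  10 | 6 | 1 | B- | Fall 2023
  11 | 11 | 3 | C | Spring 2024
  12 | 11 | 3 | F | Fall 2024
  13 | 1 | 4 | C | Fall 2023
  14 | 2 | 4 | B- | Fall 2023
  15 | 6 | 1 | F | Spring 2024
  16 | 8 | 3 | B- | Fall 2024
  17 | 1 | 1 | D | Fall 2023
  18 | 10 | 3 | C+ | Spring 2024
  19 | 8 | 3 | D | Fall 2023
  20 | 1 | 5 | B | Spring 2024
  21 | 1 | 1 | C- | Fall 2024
SELECT name, major FROM students WHERE major = 'Mathematics'

Execution result:
name | major
Ivy Brown | Mathematics
Alice Williams | Mathematics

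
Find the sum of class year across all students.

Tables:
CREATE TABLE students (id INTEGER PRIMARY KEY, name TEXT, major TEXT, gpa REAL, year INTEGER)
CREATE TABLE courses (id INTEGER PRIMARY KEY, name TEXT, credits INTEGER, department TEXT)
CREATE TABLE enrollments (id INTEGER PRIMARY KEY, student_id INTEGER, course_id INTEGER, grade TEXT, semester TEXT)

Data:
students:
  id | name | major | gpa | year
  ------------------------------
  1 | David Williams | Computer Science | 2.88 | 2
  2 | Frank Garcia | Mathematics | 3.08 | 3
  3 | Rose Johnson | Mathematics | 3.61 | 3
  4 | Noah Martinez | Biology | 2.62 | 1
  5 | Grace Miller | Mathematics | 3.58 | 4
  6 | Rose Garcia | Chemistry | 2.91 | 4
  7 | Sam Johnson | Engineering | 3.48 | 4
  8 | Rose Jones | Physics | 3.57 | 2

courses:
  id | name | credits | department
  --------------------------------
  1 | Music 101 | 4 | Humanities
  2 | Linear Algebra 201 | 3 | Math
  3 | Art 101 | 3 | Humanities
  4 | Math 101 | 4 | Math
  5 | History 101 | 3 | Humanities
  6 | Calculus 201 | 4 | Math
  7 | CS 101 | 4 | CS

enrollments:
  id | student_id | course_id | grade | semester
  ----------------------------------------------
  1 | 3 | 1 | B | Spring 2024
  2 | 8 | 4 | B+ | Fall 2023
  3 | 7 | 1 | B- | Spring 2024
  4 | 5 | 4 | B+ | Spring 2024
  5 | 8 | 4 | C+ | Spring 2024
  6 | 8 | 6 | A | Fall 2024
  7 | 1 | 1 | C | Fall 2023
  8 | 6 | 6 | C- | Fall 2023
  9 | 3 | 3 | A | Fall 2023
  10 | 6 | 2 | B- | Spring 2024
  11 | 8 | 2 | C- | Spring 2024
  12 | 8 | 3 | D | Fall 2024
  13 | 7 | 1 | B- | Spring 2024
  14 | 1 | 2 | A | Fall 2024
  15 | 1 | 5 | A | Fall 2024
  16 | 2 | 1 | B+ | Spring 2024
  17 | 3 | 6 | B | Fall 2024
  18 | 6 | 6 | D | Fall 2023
SELECT SUM(year) FROM students

Execution result:
23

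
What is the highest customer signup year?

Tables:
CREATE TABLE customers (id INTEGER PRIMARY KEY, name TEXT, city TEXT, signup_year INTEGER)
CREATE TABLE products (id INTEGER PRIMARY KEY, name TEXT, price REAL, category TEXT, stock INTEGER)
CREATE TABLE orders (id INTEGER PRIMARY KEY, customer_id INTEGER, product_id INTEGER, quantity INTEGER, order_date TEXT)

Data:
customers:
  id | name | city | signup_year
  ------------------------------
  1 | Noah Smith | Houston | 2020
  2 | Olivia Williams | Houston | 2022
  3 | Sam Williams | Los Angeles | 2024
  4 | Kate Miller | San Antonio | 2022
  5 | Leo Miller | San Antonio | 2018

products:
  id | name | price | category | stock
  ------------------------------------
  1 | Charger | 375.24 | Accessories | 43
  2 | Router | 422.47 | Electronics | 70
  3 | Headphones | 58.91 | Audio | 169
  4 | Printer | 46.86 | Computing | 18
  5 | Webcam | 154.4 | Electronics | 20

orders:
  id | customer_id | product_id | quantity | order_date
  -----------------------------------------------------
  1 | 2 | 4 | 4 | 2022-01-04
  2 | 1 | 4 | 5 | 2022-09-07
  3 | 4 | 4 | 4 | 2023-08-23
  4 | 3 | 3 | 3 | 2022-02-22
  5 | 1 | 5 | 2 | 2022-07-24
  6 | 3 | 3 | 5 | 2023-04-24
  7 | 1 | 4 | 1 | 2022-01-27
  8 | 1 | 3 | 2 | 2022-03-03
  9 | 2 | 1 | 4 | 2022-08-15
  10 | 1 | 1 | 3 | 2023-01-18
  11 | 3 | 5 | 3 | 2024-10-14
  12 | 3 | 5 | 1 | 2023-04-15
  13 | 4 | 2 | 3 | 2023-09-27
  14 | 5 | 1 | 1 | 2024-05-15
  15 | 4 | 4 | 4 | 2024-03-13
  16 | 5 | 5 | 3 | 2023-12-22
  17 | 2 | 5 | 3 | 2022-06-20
SELECT MAX(signup_year) FROM customers

Execution result:
2024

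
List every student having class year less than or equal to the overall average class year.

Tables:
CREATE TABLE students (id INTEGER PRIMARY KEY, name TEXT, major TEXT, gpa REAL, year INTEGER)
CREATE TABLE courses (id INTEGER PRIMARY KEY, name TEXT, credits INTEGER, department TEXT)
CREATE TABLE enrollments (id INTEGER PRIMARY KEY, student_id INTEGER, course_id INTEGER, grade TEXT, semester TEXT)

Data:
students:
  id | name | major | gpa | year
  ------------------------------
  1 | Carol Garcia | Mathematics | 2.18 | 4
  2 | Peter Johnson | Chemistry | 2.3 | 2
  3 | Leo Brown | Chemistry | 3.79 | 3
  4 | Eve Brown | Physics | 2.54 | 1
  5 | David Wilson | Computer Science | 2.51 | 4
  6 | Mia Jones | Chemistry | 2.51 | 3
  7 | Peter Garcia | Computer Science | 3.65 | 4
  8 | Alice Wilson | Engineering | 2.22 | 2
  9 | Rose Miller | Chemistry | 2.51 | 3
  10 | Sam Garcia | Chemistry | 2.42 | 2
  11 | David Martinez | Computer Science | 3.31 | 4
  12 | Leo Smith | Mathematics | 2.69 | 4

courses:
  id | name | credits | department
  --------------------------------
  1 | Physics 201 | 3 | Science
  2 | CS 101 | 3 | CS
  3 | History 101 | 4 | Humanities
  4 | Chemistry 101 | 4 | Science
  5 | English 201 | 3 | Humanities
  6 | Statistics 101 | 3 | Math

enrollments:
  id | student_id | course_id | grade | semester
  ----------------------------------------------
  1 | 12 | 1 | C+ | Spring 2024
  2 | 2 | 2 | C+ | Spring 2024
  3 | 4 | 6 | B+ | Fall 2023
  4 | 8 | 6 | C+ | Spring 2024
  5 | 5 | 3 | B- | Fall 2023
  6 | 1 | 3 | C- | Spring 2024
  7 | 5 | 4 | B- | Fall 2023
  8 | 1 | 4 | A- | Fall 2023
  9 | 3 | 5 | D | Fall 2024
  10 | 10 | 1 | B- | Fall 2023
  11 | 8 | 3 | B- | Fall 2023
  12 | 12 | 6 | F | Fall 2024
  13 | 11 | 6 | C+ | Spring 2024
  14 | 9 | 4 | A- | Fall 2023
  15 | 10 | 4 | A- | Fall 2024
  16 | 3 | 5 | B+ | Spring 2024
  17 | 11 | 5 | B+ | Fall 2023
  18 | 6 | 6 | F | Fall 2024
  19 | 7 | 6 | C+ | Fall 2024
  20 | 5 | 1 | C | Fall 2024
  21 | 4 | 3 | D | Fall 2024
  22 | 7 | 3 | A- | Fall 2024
SELECT name, year FROM students WHERE year <= (SELECT AVG(year) FROM students)

Execution result:
name | year
Peter Johnson | 2
Leo Brown | 3
Eve Brown | 1
Mia Jones | 3
Alice Wilson | 2
Rose Miller | 3
Sam Garcia | 2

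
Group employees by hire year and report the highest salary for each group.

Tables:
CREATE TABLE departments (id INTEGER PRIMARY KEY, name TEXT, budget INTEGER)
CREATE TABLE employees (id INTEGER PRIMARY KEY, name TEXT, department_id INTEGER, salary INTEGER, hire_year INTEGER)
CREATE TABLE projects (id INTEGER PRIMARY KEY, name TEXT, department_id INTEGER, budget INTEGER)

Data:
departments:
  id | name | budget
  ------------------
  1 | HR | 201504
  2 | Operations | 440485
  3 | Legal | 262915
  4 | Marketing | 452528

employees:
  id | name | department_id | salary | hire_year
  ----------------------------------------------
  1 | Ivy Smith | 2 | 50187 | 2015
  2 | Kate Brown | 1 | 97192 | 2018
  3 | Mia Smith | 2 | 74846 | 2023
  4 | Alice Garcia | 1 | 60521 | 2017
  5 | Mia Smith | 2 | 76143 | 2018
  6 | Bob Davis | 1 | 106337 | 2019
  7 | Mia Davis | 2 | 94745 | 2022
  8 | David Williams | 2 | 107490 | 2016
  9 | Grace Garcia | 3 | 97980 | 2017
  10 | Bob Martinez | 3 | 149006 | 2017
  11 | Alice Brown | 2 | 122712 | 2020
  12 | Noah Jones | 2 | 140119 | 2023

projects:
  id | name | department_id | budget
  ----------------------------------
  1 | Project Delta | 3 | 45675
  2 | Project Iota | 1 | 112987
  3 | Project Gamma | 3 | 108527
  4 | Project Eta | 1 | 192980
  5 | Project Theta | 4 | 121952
SELECT hire_year, MAX(salary) AS max_salary FROM employees GROUP BY hire_year

Execution result:
hire_year | max_salary
2015 | 50187
2016 | 107490
2017 | 149006
2018 | 97192
2019 | 106337
2020 | 122712
2022 | 94745
2023 | 140119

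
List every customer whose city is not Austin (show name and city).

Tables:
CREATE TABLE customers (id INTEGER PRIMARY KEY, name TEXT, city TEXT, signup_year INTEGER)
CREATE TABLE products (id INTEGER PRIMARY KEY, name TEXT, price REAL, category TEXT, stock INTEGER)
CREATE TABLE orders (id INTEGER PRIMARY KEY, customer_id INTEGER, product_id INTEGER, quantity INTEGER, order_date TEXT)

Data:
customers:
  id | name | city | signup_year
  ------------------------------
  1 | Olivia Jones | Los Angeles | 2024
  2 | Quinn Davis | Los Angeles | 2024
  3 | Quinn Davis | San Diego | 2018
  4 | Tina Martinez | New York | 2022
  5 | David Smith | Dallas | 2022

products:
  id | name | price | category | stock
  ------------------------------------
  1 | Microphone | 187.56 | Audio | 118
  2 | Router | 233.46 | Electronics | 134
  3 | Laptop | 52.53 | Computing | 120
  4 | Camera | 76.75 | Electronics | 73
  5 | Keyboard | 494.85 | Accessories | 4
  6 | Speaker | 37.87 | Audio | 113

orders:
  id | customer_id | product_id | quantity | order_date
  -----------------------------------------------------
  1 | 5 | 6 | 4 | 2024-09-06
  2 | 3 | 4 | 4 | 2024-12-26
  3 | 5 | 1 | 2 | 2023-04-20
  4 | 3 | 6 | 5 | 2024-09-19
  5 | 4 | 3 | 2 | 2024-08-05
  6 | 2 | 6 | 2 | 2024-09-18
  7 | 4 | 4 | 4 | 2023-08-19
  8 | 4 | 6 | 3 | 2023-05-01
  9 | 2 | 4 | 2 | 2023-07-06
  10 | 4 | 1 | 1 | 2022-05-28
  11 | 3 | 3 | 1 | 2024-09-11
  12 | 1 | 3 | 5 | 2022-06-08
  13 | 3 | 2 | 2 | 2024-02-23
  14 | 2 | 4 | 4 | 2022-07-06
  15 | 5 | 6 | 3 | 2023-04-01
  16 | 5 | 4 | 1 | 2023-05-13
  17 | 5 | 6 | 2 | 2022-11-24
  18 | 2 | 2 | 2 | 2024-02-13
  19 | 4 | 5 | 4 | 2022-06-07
SELECT name, city FROM customers WHERE city <> 'Austin'

Execution result:
name | city
Olivia Jones | Los Angeles
Quinn Davis | Los Angeles
Quinn Davis | San Diego
Tina Martinez | New York
David Smith | Dallas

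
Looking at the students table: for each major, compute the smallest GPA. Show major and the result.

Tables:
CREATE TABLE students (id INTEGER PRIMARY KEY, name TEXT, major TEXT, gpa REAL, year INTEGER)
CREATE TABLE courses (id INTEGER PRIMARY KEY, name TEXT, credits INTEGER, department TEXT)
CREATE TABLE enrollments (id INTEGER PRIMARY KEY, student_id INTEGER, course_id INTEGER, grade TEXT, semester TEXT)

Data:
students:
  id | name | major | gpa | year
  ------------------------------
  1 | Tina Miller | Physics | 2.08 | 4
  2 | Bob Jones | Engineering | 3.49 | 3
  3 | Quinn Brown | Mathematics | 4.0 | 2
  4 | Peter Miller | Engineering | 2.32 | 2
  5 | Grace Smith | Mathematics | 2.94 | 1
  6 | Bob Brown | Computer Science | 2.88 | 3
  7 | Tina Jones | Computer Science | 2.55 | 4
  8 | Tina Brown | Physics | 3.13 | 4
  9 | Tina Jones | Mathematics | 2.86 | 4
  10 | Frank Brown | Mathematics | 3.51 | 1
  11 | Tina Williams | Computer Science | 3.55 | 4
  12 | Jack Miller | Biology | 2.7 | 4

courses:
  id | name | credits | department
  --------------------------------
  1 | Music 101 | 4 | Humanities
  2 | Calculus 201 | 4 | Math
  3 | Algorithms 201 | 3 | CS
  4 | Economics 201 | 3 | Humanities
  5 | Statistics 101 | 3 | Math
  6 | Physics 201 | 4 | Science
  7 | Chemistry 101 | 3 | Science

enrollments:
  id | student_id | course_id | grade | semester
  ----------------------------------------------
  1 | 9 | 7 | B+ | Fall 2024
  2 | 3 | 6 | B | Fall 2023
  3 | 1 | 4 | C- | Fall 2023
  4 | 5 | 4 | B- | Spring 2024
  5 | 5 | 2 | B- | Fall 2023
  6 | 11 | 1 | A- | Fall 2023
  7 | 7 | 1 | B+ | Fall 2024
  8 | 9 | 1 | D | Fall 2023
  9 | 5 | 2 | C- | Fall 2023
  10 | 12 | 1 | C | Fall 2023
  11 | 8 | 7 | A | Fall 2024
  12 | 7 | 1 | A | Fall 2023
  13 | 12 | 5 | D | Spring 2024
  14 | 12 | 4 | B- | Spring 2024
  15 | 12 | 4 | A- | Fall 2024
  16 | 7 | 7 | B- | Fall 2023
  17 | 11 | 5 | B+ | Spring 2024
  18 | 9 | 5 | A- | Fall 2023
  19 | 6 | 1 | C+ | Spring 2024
SELECT major, MIN(gpa) AS min_gpa FROM students GROUP BY major

Execution result:
major | min_gpa
Biology | 2.70
Computer Science | 2.55
Engineering | 2.32
Mathematics | 2.86
Physics | 2.08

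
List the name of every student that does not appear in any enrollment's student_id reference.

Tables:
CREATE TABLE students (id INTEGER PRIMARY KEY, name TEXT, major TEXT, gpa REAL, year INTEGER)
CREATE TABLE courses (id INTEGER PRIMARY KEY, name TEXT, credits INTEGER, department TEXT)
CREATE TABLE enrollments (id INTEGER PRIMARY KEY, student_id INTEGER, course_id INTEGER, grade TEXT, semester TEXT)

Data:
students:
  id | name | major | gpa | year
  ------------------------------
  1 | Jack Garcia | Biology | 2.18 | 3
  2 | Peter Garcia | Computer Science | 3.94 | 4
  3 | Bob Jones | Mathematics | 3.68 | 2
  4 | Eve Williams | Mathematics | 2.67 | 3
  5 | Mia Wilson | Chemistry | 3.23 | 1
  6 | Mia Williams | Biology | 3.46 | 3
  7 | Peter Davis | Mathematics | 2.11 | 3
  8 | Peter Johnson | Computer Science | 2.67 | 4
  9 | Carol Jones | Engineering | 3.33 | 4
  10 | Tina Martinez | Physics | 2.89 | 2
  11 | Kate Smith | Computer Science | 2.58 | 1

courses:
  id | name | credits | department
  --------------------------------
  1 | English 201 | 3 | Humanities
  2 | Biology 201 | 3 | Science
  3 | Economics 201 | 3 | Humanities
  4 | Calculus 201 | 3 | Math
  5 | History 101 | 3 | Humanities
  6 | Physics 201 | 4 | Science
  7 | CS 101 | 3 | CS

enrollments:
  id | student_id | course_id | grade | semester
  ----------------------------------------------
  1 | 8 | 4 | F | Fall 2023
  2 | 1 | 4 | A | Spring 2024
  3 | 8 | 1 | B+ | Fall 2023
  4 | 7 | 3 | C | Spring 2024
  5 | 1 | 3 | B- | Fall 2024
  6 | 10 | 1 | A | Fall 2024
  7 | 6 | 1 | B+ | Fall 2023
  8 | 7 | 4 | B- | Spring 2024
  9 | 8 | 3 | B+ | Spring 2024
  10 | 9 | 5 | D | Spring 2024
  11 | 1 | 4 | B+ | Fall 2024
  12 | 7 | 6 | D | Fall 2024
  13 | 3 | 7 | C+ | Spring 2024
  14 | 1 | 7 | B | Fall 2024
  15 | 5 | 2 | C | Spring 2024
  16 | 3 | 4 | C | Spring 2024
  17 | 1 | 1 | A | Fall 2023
SELECT p.name FROM students p LEFT JOIN enrollments c ON c.student_id = p.id WHERE c.id IS NULL

Execution result:
name
Peter Garcia
Eve Williams
Kate Smith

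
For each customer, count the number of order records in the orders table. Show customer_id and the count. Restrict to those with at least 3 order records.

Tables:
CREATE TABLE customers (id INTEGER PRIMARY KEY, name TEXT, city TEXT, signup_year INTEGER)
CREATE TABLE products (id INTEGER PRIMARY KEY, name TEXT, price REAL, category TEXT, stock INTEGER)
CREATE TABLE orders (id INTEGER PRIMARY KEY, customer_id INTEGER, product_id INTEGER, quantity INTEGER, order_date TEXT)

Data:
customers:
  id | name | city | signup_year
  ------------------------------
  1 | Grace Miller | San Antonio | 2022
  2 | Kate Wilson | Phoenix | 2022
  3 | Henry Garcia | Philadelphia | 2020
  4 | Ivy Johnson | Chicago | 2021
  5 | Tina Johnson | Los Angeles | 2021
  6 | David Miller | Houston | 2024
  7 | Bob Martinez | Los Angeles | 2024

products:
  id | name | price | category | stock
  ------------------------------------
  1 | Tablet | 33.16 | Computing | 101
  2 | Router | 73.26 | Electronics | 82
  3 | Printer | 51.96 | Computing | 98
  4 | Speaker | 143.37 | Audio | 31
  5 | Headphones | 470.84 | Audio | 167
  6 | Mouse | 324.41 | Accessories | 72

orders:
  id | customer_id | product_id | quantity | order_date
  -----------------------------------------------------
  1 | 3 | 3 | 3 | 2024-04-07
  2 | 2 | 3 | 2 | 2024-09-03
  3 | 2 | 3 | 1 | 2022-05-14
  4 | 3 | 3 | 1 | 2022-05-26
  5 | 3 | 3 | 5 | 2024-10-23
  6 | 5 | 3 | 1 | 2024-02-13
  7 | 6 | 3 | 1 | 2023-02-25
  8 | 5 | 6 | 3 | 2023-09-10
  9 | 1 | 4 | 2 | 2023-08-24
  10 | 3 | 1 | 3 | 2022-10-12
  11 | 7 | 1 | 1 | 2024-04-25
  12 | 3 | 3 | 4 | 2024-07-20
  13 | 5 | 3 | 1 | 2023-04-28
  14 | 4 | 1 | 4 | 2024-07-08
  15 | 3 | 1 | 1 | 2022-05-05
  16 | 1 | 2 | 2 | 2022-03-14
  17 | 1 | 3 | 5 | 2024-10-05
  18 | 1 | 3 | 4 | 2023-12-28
SELECT customer_id, COUNT(*) AS order_count FROM orders GROUP BY customer_id HAVING COUNT(*) >= 3

Execution result:
customer_id | order_count
1 | 4
3 | 6
5 | 3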